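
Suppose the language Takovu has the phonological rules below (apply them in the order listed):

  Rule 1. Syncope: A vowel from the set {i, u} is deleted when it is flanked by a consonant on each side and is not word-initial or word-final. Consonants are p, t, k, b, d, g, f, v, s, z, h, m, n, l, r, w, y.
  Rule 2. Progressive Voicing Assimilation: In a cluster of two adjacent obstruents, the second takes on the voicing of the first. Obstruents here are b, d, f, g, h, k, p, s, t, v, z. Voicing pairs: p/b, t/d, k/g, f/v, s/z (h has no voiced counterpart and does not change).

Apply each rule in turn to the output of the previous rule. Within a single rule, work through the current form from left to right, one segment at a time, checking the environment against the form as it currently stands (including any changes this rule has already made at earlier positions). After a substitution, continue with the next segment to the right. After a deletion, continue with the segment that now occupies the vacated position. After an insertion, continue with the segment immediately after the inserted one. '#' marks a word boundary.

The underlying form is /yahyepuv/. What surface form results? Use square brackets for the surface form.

Rule 1 Syncope: [yahyepuv] → [yahyepv]
Rule 2 Progressive Voicing Assimilation: [yahyepv] → [yahyepf]

[yahyepf]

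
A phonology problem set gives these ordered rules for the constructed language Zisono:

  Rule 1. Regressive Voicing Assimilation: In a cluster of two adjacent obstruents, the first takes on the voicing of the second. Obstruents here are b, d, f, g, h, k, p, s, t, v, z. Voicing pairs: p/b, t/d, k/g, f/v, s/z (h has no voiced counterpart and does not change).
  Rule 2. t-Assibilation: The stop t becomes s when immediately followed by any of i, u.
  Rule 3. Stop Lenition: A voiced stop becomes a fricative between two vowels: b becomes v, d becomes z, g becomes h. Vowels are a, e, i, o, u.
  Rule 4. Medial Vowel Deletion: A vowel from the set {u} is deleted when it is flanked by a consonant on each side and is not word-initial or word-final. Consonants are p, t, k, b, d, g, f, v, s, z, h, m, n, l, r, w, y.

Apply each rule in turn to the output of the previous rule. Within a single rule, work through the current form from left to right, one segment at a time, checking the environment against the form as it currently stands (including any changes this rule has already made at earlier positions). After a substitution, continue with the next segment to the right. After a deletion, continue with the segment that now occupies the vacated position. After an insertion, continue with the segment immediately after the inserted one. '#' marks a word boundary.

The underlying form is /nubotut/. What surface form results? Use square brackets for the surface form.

Rule 1 Regressive Voicing Assimilation: no change — [nubotut]
Rule 2 t-Assibilation: [nubotut] → [nubosut]
Rule 3 Stop Lenition: [nubosut] → [nuvosut]
Rule 4 Medial Vowel Deletion: [nuvosut] → [nvost]

[nvost]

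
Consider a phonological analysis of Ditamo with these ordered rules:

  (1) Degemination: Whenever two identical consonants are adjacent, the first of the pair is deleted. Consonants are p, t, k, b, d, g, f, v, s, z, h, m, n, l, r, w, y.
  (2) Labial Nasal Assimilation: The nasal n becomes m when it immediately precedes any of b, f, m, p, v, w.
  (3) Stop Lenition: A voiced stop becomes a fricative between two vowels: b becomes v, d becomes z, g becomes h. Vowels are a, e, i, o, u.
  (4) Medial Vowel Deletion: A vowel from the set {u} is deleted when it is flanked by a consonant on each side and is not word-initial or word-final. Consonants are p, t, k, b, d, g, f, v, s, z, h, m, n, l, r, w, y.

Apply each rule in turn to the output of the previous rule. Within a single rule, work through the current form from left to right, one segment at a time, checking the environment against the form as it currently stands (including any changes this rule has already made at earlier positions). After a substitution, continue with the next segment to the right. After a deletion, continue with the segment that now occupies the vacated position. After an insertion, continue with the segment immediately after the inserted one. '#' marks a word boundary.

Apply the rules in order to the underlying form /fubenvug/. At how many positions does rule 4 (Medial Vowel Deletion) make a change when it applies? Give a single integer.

(1) Degemination: no change — [fubenvug]
(2) Labial Nasal Assimilation: [fubenvug] → [fubemvug]
(3) Stop Lenition: [fubemvug] → [fuvemvug]
(4) Medial Vowel Deletion: [fuvemvug] → [fvemvg]
Rule 4 changed 2 position(s).

2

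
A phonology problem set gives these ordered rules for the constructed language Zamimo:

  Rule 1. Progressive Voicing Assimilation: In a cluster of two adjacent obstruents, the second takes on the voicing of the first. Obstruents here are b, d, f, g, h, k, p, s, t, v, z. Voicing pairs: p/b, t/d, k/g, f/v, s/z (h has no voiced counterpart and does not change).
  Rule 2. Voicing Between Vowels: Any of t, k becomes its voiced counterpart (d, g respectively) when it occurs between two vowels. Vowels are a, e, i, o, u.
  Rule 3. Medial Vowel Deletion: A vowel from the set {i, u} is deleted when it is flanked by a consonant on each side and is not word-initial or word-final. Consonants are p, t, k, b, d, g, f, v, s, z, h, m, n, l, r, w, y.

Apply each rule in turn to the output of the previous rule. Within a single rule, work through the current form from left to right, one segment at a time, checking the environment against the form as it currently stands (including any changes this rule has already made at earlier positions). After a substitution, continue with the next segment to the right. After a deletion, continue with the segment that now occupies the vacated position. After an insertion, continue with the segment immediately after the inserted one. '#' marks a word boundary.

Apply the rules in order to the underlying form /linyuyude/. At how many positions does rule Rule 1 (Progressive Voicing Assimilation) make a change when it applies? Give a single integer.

0

Rule 1 Progressive Voicing Assimilation: no change — [linyuyude]
Rule 2 Voicing Between Vowels: no change — [linyuyude]
Rule 3 Medial Vowel Deletion: [linyuyude] → [lnyyde]
Rule Rule 1 changed 0 position(s).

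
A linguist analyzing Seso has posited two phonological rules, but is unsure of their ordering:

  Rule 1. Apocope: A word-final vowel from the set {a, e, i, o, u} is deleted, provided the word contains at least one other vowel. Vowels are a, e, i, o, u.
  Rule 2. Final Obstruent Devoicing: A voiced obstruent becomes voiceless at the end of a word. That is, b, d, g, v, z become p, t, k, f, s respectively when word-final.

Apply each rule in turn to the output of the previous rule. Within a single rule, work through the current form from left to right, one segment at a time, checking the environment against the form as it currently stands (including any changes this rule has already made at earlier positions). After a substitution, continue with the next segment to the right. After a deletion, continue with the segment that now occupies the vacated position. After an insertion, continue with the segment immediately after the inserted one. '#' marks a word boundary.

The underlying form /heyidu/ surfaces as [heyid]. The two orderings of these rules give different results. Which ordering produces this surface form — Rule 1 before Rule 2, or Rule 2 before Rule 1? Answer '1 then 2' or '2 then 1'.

2 then 1

Order 1 then 2:
  1 Apocope: [heyidu] → [heyid]
  2 Final Obstruent Devoicing: [heyid] → [heyit]
  result: [heyit]
Order 2 then 1:
  2 Final Obstruent Devoicing: no change — [heyidu]
  1 Apocope: [heyidu] → [heyid]
  result: [heyid]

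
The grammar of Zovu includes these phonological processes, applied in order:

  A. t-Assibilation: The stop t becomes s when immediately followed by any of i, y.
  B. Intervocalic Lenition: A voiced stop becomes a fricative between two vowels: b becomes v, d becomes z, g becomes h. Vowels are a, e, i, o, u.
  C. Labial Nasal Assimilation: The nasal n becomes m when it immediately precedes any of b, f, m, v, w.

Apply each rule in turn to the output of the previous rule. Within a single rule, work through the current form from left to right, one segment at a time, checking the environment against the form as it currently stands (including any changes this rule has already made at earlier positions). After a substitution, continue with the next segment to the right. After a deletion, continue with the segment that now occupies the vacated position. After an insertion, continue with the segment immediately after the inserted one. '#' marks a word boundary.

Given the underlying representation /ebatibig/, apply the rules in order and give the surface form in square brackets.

A t-Assibilation: [ebatibig] → [ebasibig]
B Intervocalic Lenition: [ebasibig] → [evasivig]
C Labial Nasal Assimilation: no change — [evasivig]

[evasivig]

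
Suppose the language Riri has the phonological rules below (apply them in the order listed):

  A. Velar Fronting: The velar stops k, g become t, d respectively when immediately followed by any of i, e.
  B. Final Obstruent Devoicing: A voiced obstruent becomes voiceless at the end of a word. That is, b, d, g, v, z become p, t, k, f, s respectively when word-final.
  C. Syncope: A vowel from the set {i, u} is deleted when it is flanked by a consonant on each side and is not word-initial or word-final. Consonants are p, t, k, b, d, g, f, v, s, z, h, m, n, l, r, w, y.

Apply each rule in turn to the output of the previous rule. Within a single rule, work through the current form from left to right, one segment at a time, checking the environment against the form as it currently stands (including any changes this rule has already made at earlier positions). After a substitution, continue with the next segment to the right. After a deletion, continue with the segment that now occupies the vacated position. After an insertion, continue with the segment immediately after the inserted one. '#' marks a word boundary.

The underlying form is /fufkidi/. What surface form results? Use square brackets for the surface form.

A Velar Fronting: [fufkidi] → [fuftidi]
B Final Obstruent Devoicing: no change — [fuftidi]
C Syncope: [fuftidi] → [fftdi]

[fftdi]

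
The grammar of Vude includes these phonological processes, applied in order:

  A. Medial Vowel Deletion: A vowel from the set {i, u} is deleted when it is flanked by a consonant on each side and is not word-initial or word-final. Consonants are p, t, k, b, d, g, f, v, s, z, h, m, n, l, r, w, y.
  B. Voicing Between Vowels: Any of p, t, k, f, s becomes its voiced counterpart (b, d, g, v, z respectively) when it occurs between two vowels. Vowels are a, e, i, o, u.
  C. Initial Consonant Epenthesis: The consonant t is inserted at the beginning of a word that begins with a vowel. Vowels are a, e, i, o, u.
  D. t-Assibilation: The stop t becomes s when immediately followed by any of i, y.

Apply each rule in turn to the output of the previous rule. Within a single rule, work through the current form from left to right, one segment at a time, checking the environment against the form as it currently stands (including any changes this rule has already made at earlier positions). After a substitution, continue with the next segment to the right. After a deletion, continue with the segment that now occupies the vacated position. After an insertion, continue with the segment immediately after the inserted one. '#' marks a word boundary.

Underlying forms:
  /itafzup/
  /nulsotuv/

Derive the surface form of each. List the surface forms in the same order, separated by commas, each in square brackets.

/itafzup/:
  A Medial Vowel Deletion: [itafzup] → [itafzp]
  B Voicing Between Vowels: [itafzp] → [idafzp]
  C Initial Consonant Epenthesis: [idafzp] → [tidafzp]
  D t-Assibilation: [tidafzp] → [sidafzp]
/nulsotuv/:
  A Medial Vowel Deletion: [nulsotuv] → [nlsotv]
  B Voicing Between Vowels: no change — [nlsotv]
  C Initial Consonant Epenthesis: no change — [nlsotv]
  D t-Assibilation: no change — [nlsotv]

[sidafzp], [nlsotv]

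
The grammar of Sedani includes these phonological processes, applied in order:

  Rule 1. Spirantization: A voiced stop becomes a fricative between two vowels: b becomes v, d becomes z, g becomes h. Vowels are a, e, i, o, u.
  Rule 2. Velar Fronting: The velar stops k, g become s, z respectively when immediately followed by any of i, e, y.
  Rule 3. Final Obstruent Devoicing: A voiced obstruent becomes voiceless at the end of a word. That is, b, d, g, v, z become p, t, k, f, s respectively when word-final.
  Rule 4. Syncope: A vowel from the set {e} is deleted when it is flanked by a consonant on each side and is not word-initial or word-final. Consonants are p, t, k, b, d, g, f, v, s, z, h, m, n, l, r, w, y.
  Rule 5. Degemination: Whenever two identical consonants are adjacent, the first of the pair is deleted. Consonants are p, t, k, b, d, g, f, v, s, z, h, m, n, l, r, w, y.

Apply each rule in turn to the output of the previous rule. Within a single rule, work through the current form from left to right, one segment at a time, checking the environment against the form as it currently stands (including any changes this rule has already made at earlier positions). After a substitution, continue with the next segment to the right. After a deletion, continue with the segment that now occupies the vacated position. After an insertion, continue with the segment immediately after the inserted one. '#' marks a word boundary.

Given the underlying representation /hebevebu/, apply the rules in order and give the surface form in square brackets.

[hvu]

Rule 1 Spirantization: [hebevebu] → [hevevevu]
Rule 2 Velar Fronting: no change — [hevevevu]
Rule 3 Final Obstruent Devoicing: no change — [hevevevu]
Rule 4 Syncope: [hevevevu] → [hvvvu]
Rule 5 Degemination: [hvvvu] → [hvu]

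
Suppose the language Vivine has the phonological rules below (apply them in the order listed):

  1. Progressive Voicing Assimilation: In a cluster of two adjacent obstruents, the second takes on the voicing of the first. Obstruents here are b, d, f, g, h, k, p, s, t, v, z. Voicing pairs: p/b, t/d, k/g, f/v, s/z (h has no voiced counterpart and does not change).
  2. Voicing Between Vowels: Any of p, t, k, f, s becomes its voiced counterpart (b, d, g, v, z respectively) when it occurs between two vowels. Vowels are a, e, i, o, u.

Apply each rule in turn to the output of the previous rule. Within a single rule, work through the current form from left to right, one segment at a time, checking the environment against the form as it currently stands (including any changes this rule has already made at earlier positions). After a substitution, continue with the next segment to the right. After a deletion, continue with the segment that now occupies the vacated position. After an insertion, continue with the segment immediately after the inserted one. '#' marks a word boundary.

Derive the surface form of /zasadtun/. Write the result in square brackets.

[zazaddun]

1 Progressive Voicing Assimilation: [zasadtun] → [zasaddun]
2 Voicing Between Vowels: [zasaddun] → [zazaddun]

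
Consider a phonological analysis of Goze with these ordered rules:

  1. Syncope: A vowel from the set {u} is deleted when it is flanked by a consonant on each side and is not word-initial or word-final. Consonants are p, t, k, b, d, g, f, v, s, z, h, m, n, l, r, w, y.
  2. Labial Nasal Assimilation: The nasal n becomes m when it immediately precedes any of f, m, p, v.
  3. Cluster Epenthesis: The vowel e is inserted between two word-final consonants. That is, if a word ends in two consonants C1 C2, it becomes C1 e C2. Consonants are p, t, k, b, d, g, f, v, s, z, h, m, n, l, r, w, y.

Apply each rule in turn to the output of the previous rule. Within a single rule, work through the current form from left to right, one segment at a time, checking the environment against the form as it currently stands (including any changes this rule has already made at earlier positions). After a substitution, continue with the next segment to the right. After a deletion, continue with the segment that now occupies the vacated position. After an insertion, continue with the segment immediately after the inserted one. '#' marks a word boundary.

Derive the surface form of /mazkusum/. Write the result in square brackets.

1 Syncope: [mazkusum] → [mazksm]
2 Labial Nasal Assimilation: no change — [mazksm]
3 Cluster Epenthesis: [mazksm] → [mazksem]

[mazksem]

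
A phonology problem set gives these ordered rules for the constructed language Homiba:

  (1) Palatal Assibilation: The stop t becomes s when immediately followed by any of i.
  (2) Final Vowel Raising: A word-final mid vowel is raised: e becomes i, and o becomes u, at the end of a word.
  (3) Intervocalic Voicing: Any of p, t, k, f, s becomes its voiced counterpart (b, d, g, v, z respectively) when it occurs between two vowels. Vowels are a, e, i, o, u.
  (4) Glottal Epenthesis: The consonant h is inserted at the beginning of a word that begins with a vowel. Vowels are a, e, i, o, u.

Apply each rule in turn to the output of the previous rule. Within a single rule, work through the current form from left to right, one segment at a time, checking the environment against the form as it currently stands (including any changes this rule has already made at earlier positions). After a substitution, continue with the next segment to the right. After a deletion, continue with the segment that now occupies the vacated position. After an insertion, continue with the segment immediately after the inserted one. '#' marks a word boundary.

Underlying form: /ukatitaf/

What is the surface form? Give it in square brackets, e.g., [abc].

[hugazidaf]

(1) Palatal Assibilation: [ukatitaf] → [ukasitaf]
(2) Final Vowel Raising: no change — [ukasitaf]
(3) Intervocalic Voicing: [ukasitaf] → [ugazidaf]
(4) Glottal Epenthesis: [ugazidaf] → [hugazidaf]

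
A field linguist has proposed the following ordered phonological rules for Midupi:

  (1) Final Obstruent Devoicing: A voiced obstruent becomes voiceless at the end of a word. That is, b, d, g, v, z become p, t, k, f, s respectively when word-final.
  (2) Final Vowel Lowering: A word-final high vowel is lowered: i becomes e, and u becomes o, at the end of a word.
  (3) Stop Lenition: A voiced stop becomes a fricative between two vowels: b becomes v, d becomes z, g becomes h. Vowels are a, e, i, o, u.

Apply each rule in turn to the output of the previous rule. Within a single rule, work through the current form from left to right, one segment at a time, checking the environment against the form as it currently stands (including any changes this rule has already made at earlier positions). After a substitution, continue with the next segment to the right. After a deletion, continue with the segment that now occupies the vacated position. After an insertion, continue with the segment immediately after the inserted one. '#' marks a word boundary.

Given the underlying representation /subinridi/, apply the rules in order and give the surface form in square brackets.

[suvinrize]

(1) Final Obstruent Devoicing: no change — [subinridi]
(2) Final Vowel Lowering: [subinridi] → [subinride]
(3) Stop Lenition: [subinride] → [suvinrize]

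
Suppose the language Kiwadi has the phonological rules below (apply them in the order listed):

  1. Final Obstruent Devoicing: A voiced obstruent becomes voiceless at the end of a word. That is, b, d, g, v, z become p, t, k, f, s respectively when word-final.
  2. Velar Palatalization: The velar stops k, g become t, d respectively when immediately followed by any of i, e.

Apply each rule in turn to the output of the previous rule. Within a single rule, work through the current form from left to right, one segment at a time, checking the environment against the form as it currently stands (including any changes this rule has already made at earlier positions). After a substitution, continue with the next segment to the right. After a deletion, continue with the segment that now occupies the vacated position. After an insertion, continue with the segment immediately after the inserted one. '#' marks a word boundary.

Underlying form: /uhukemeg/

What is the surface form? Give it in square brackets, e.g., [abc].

1 Final Obstruent Devoicing: [uhukemeg] → [uhukemek]
2 Velar Palatalization: [uhukemek] → [uhutemek]

[uhutemek]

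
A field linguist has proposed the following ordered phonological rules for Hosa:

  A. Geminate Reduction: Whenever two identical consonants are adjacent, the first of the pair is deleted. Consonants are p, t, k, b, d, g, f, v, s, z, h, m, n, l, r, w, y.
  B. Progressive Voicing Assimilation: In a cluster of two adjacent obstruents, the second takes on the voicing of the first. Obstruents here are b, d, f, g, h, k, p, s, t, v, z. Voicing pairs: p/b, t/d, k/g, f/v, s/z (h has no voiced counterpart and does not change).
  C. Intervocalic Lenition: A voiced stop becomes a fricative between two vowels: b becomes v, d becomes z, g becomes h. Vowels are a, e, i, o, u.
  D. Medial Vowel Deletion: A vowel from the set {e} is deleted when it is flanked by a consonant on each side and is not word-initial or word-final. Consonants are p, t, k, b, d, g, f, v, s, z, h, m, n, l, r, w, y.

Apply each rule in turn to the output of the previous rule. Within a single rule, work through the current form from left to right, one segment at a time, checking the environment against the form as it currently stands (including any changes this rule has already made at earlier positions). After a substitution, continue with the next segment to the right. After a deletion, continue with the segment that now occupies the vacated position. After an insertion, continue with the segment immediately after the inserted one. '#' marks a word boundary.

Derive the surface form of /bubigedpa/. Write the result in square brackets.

[buvihdba]

A Geminate Reduction: no change — [bubigedpa]
B Progressive Voicing Assimilation: [bubigedpa] → [bubigedba]
C Intervocalic Lenition: [bubigedba] → [buvihedba]
D Medial Vowel Deletion: [buvihedba] → [buvihdba]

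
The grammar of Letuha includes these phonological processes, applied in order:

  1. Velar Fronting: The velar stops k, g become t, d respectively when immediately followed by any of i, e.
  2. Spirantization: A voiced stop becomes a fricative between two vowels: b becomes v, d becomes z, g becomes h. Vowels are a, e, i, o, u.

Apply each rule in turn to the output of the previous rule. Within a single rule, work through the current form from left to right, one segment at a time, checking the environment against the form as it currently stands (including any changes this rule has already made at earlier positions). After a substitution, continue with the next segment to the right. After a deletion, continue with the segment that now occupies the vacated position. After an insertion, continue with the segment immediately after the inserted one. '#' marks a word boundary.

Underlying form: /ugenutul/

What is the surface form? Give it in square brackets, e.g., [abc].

1 Velar Fronting: [ugenutul] → [udenutul]
2 Spirantization: [udenutul] → [uzenutul]

[uzenutul]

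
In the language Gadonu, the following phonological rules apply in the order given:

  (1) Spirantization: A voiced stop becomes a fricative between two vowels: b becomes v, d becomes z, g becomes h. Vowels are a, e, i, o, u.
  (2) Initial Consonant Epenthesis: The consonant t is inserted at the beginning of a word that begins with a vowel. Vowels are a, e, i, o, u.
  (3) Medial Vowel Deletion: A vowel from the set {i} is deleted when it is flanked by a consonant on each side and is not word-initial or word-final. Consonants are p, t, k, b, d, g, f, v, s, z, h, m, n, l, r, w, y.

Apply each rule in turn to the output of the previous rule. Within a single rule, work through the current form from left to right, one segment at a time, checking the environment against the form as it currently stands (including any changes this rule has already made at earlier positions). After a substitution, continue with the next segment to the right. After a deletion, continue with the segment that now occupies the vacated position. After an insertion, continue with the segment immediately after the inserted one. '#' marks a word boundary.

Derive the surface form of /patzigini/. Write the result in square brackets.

[patzhni]

(1) Spirantization: [patzigini] → [patzihini]
(2) Initial Consonant Epenthesis: no change — [patzihini]
(3) Medial Vowel Deletion: [patzihini] → [patzhni]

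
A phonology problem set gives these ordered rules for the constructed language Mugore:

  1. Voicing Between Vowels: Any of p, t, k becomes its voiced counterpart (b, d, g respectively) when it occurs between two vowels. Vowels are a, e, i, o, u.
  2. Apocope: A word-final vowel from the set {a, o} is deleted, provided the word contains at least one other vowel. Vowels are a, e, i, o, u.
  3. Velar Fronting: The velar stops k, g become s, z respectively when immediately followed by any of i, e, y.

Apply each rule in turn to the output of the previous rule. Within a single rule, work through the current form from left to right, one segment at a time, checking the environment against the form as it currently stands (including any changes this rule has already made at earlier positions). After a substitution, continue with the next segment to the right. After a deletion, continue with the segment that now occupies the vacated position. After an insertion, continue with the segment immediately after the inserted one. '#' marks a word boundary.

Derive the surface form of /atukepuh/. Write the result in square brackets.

[aduzebuh]

1 Voicing Between Vowels: [atukepuh] → [adugebuh]
2 Apocope: no change — [adugebuh]
3 Velar Fronting: [adugebuh] → [aduzebuh]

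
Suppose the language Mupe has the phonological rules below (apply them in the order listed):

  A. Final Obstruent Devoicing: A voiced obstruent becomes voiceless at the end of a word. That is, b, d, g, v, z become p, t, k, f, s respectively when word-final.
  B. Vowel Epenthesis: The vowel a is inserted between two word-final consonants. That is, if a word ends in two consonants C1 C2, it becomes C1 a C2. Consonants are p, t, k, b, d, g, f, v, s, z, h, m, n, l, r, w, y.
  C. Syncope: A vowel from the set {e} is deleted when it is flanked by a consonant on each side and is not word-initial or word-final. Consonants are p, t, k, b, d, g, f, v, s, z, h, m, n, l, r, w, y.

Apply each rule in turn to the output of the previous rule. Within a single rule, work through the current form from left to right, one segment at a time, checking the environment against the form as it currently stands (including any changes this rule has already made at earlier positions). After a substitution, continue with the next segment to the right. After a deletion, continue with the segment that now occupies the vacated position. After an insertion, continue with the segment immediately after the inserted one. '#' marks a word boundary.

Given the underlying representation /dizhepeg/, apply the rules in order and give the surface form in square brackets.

[dizhpk]

A Final Obstruent Devoicing: [dizhepeg] → [dizhepek]
B Vowel Epenthesis: no change — [dizhepek]
C Syncope: [dizhepek] → [dizhpk]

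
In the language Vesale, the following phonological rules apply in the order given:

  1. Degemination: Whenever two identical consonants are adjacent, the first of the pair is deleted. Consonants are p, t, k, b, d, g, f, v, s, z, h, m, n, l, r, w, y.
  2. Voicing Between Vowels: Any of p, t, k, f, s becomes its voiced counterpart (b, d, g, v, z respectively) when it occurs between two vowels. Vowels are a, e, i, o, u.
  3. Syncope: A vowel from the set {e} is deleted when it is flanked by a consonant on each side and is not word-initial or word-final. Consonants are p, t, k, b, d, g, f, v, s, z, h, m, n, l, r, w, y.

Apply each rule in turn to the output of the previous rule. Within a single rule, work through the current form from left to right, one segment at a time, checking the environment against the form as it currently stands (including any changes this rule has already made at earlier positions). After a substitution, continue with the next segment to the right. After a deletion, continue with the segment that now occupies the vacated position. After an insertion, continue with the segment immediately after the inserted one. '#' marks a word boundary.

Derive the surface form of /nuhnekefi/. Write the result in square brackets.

[nuhngvi]

1 Degemination: no change — [nuhnekefi]
2 Voicing Between Vowels: [nuhnekefi] → [nuhnegevi]
3 Syncope: [nuhnegevi] → [nuhngvi]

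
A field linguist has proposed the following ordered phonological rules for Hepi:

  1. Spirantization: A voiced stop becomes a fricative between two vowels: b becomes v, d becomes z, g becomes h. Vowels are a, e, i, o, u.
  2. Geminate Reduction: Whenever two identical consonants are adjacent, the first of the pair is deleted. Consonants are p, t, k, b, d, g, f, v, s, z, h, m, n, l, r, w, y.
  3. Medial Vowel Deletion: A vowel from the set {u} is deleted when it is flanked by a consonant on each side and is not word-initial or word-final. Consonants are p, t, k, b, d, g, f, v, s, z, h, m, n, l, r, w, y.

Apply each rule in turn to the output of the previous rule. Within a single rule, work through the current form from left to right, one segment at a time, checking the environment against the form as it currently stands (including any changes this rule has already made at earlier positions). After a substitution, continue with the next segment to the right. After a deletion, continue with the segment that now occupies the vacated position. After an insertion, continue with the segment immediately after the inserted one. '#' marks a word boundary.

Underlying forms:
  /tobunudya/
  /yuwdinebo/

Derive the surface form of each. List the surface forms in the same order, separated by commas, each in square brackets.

/tobunudya/:
  1 Spirantization: [tobunudya] → [tovunudya]
  2 Geminate Reduction: no change — [tovunudya]
  3 Medial Vowel Deletion: [tovunudya] → [tovndya]
/yuwdinebo/:
  1 Spirantization: [yuwdinebo] → [yuwdinevo]
  2 Geminate Reduction: no change — [yuwdinevo]
  3 Medial Vowel Deletion: [yuwdinevo] → [ywdinevo]

[tovndya], [ywdinevo]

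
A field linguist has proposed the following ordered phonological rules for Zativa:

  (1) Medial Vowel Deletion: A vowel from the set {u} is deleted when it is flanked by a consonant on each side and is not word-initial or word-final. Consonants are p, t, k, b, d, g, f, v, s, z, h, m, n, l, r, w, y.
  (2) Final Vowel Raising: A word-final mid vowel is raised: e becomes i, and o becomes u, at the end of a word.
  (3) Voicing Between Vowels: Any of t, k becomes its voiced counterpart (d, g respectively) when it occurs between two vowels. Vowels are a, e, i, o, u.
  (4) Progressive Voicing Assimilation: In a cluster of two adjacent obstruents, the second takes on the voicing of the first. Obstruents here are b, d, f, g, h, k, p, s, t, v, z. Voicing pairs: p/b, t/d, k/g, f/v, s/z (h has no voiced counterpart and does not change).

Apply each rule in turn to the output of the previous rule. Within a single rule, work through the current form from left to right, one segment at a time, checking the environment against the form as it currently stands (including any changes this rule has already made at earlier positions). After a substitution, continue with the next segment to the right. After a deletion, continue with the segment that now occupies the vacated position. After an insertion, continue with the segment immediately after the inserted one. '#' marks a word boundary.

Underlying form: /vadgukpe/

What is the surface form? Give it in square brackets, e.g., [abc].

(1) Medial Vowel Deletion: [vadgukpe] → [vadgkpe]
(2) Final Vowel Raising: [vadgkpe] → [vadgkpi]
(3) Voicing Between Vowels: no change — [vadgkpi]
(4) Progressive Voicing Assimilation: [vadgkpi] → [vadggbi]

[vadggbi]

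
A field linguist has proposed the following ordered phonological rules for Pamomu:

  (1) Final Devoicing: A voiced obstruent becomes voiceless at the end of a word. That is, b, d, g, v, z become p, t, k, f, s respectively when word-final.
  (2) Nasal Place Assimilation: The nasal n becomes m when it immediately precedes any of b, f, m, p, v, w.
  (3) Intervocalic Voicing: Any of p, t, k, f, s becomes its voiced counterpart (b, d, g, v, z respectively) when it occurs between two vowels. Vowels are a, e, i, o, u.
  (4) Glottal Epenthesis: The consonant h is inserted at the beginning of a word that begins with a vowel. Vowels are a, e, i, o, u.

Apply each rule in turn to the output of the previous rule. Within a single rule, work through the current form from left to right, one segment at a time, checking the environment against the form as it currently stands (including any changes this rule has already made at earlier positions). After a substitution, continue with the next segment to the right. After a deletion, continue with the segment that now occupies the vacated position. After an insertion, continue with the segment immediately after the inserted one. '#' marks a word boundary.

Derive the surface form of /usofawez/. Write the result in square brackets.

(1) Final Devoicing: [usofawez] → [usofawes]
(2) Nasal Place Assimilation: no change — [usofawes]
(3) Intervocalic Voicing: [usofawes] → [uzovawes]
(4) Glottal Epenthesis: [uzovawes] → [huzovawes]

[huzovawes]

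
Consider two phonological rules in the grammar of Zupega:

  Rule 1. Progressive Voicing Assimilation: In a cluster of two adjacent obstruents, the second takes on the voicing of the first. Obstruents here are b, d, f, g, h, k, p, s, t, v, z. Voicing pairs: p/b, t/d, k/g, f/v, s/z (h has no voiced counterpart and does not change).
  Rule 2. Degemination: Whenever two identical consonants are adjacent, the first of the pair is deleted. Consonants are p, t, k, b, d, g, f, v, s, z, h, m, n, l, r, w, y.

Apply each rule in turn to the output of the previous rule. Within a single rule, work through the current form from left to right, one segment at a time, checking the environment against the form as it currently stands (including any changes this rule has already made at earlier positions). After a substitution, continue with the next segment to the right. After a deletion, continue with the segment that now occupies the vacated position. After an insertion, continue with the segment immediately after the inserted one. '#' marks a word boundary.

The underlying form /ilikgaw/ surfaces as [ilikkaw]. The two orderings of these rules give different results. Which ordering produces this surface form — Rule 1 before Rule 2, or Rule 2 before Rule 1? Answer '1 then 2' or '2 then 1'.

2 then 1

Order 1 then 2:
  1 Progressive Voicing Assimilation: [ilikgaw] → [ilikkaw]
  2 Degemination: [ilikkaw] → [ilikaw]
  result: [ilikaw]
Order 2 then 1:
  2 Degemination: no change — [ilikgaw]
  1 Progressive Voicing Assimilation: [ilikgaw] → [ilikkaw]
  result: [ilikkaw]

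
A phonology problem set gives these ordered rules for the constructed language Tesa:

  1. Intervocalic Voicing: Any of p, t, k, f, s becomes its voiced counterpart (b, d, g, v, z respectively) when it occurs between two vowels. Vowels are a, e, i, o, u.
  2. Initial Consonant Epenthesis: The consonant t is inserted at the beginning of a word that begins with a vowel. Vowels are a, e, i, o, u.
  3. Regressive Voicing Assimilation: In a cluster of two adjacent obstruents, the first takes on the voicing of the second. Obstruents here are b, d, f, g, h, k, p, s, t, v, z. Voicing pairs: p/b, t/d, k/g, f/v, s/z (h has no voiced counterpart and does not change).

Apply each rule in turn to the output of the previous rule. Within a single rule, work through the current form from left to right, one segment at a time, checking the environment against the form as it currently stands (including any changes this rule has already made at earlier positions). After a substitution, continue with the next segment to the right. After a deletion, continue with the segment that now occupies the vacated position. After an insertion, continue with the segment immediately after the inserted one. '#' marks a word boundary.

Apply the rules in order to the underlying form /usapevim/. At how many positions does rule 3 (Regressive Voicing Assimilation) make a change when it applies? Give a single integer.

1 Intervocalic Voicing: [usapevim] → [uzabevim]
2 Initial Consonant Epenthesis: [uzabevim] → [tuzabevim]
3 Regressive Voicing Assimilation: no change — [tuzabevim]
Rule 3 changed 0 position(s).

0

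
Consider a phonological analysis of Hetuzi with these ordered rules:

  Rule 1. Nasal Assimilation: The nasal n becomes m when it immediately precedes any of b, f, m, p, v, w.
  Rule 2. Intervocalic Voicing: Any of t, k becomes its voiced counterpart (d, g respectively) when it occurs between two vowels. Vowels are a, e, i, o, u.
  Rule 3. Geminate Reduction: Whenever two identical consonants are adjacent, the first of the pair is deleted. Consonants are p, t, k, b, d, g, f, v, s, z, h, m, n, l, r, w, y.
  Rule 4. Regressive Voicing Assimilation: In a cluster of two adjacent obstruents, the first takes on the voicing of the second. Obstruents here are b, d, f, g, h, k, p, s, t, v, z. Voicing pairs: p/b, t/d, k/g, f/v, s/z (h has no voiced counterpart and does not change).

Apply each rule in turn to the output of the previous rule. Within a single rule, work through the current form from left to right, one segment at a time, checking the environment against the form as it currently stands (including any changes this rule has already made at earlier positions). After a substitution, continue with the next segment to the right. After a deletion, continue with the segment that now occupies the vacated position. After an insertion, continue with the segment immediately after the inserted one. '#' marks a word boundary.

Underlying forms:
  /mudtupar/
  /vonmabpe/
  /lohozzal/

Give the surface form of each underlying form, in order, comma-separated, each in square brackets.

[muttupar], [vomappe], [lohozal]

/mudtupar/:
  Rule 1 Nasal Assimilation: no change — [mudtupar]
  Rule 2 Intervocalic Voicing: no change — [mudtupar]
  Rule 3 Geminate Reduction: no change — [mudtupar]
  Rule 4 Regressive Voicing Assimilation: [mudtupar] → [muttupar]
/vonmabpe/:
  Rule 1 Nasal Assimilation: [vonmabpe] → [vommabpe]
  Rule 2 Intervocalic Voicing: no change — [vommabpe]
  Rule 3 Geminate Reduction: [vommabpe] → [vomabpe]
  Rule 4 Regressive Voicing Assimilation: [vomabpe] → [vomappe]
/lohozzal/:
  Rule 1 Nasal Assimilation: no change — [lohozzal]
  Rule 2 Intervocalic Voicing: no change — [lohozzal]
  Rule 3 Geminate Reduction: [lohozzal] → [lohozal]
  Rule 4 Regressive Voicing Assimilation: no change — [lohozal]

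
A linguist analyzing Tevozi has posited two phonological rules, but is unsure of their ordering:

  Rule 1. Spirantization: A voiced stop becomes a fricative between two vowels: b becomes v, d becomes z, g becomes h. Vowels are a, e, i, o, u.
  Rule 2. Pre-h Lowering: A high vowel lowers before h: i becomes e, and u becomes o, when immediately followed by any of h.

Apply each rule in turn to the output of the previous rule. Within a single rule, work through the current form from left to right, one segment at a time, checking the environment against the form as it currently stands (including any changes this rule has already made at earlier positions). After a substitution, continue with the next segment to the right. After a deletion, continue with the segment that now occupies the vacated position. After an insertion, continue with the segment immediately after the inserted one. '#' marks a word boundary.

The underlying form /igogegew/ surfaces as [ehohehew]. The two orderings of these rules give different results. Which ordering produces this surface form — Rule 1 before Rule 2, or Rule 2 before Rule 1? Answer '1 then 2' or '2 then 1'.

Order 1 then 2:
  1 Spirantization: [igogegew] → [ihohehew]
  2 Pre-h Lowering: [ihohehew] → [ehohehew]
  result: [ehohehew]
Order 2 then 1:
  2 Pre-h Lowering: no change — [igogegew]
  1 Spirantization: [igogegew] → [ihohehew]
  result: [ihohehew]

1 then 2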